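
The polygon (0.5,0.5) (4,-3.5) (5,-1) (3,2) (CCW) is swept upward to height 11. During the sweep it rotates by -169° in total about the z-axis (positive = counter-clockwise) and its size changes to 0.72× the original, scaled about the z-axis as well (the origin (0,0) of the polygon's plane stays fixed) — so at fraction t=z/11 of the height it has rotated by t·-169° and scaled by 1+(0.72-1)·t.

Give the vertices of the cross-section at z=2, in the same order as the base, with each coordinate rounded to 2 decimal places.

Cross-section at z=2: (0.65,0.17) (1.57,-4.80) (3.59,-3.24) (3.42,0.18)

t = z/height = 2/11 = 0.181818
s = 1 + (scale-1)·z/height = 1 + (0.72-1)·2/11 = 0.949091
θ = twist·z/height = -169°·2/11 = -30.7273° = -0.536292 rad
cos θ = 0.859609, sin θ = -0.510952 (intermediates below are computed at full precision and shown rounded to 5 d.p.)
v1: (0.5,0.5) → rotate → (0.68528,0.17433) → ×s → (0.65039,0.16545) → (0.65,0.17)
v2: (4,-3.5) → rotate → (1.65010,-5.05244) → ×s → (1.56610,-4.79523) → (1.57,-4.80)
v3: (5,-1) → rotate → (3.78709,-3.41437) → ×s → (3.59430,-3.24055) → (3.59,-3.24)
v4: (3,2) → rotate → (3.60073,0.18636) → ×s → (3.41742,0.17687) → (3.42,0.18)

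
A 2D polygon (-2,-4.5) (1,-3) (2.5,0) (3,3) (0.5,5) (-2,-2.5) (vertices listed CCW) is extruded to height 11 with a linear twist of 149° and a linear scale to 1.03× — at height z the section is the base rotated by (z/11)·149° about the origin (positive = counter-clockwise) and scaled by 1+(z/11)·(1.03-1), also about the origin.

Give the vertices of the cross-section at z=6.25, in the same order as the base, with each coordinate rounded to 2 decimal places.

t = z/height = 6.25/11 = 0.568182
s = 1 + (scale-1)·z/height = 1 + (1.03-1)·6.25/11 = 1.017045
θ = twist·z/height = 149°·6.25/11 = 84.6591° = 1.477580 rad
cos θ = 0.093082, sin θ = 0.995658 (intermediates below are computed at full precision and shown rounded to 5 d.p.)
v1: (-2,-4.5) → rotate → (4.29430,-2.41018) → ×s → (4.36750,-2.45127) → (4.37,-2.45)
v2: (1,-3) → rotate → (3.08006,0.71641) → ×s → (3.13256,0.72863) → (3.13,0.73)
v3: (2.5,0) → rotate → (0.23270,2.48915) → ×s → (0.23667,2.53157) → (0.24,2.53)
v4: (3,3) → rotate → (-2.70773,3.26622) → ×s → (-2.75389,3.32189) → (-2.75,3.32)
v5: (0.5,5) → rotate → (-4.93175,0.96324) → ×s → (-5.01582,0.97966) → (-5.02,0.98)
v6: (-2,-2.5) → rotate → (2.30298,-2.22402) → ×s → (2.34224,-2.26193) → (2.34,-2.26)

Cross-section at z=6.25: (4.37,-2.45) (3.13,0.73) (0.24,2.53) (-2.75,3.32) (-5.02,0.98) (2.34,-2.26)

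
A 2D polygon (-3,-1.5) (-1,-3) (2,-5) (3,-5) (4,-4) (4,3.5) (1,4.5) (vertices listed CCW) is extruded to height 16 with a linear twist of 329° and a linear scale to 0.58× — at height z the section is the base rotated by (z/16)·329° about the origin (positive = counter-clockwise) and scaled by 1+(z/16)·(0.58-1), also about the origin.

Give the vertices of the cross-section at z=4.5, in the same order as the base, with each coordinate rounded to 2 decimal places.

Cross-section at z=4.5: (1.44,-2.58) (2.68,-0.76) (4.33,1.96) (4.29,2.84) (3.37,3.68) (-3.24,3.39) (-4.00,0.71)

t = z/height = 4.5/16 = 0.28125
s = 1 + (scale-1)·z/height = 1 + (0.58-1)·4.5/16 = 0.881875
θ = twist·z/height = 329°·4.5/16 = 92.5313° = 1.614975 rad
cos θ = -0.044164, sin θ = 0.999024 (intermediates below are computed at full precision and shown rounded to 5 d.p.)
v1: (-3,-1.5) → rotate → (1.63103,-2.93083) → ×s → (1.43836,-2.58462) → (1.44,-2.58)
v2: (-1,-3) → rotate → (3.04124,-0.86653) → ×s → (2.68199,-0.76417) → (2.68,-0.76)
v3: (2,-5) → rotate → (4.90679,2.21887) → ×s → (4.32718,1.95677) → (4.33,1.96)
v4: (3,-5) → rotate → (4.86263,3.21789) → ×s → (4.28823,2.83778) → (4.29,2.84)
v5: (4,-4) → rotate → (3.81944,4.17275) → ×s → (3.36827,3.67985) → (3.37,3.68)
v6: (4,3.5) → rotate → (-3.67324,3.84152) → ×s → (-3.23934,3.38774) → (-3.24,3.39)
v7: (1,4.5) → rotate → (-4.53977,0.80029) → ×s → (-4.00351,0.70575) → (-4.00,0.71)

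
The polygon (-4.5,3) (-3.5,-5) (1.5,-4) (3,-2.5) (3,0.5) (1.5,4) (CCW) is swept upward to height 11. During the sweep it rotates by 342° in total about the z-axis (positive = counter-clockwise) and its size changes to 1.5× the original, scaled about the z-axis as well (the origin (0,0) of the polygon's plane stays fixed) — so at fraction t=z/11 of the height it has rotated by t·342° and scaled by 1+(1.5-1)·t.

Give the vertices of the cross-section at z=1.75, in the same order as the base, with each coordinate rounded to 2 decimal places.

Cross-section at z=1.75: (-5.46,-2.07) (2.19,-6.21) (4.45,-1.20) (4.08,1.06) (1.45,2.95) (-2.57,3.83)

t = z/height = 1.75/11 = 0.159091
s = 1 + (scale-1)·z/height = 1 + (1.5-1)·1.75/11 = 1.079545
θ = twist·z/height = 342°·1.75/11 = 54.4091° = 0.949618 rad
cos θ = 0.581994, sin θ = 0.813193 (intermediates below are computed at full precision and shown rounded to 5 d.p.)
v1: (-4.5,3) → rotate → (-5.05855,-1.91339) → ×s → (-5.46094,-2.06559) → (-5.46,-2.07)
v2: (-3.5,-5) → rotate → (2.02899,-5.75615) → ×s → (2.19038,-6.21402) → (2.19,-6.21)
v3: (1.5,-4) → rotate → (4.12576,-1.10819) → ×s → (4.45395,-1.19634) → (4.45,-1.20)
v4: (3,-2.5) → rotate → (3.77896,0.98459) → ×s → (4.07956,1.06291) → (4.08,1.06)
v5: (3,0.5) → rotate → (1.33939,2.73058) → ×s → (1.44593,2.94778) → (1.45,2.95)
v6: (1.5,4) → rotate → (-2.37978,3.54777) → ×s → (-2.56908,3.82997) → (-2.57,3.83)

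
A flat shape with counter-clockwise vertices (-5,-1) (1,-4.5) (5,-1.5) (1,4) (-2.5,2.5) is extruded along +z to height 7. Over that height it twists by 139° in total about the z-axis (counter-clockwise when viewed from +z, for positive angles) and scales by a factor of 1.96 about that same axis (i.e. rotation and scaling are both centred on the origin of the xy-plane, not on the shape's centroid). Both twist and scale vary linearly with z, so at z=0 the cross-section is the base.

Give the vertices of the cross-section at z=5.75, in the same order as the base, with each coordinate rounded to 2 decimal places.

t = z/height = 5.75/7 = 0.821429
s = 1 + (scale-1)·z/height = 1 + (1.96-1)·5.75/7 = 1.788571
θ = twist·z/height = 139°·5.75/7 = 114.1786° = 1.992792 rad
cos θ = -0.409582, sin θ = 0.912273 (intermediates below are computed at full precision and shown rounded to 5 d.p.)
v1: (-5,-1) → rotate → (2.96018,-4.15178) → ×s → (5.29450,-7.42576) → (5.29,-7.43)
v2: (1,-4.5) → rotate → (3.69565,2.75539) → ×s → (6.60993,4.92822) → (6.61,4.93)
v3: (5,-1.5) → rotate → (-0.67950,5.17574) → ×s → (-1.21533,9.25718) → (-1.22,9.26)
v4: (1,4) → rotate → (-4.05868,-0.72605) → ×s → (-7.25923,-1.29860) → (-7.26,-1.30)
v5: (-2.5,2.5) → rotate → (-1.25673,-3.30464) → ×s → (-2.24775,-5.91058) → (-2.25,-5.91)

Cross-section at z=5.75: (5.29,-7.43) (6.61,4.93) (-1.22,9.26) (-7.26,-1.30) (-2.25,-5.91)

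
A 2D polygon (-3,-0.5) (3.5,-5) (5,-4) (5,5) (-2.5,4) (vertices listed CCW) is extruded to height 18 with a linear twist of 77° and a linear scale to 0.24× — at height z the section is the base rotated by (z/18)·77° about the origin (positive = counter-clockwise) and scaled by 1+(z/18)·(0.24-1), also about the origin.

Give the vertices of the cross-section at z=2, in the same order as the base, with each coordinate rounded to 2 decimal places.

t = z/height = 2/18 = 0.111111
s = 1 + (scale-1)·z/height = 1 + (0.24-1)·2/18 = 0.915556
θ = twist·z/height = 77°·2/18 = 8.5556° = 0.149323 rad
cos θ = 0.988872, sin θ = 0.148768 (intermediates below are computed at full precision and shown rounded to 5 d.p.)
v1: (-3,-0.5) → rotate → (-2.89223,-0.94074) → ×s → (-2.64800,-0.86130) → (-2.65,-0.86)
v2: (3.5,-5) → rotate → (4.20489,-4.42367) → ×s → (3.84981,-4.05012) → (3.85,-4.05)
v3: (5,-4) → rotate → (5.53943,-3.21165) → ×s → (5.07166,-2.94044) → (5.07,-2.94)
v4: (5,5) → rotate → (4.20052,5.68820) → ×s → (3.84581,5.20786) → (3.85,5.21)
v5: (-2.5,4) → rotate → (-3.06725,3.58357) → ×s → (-2.80824,3.28096) → (-2.81,3.28)

Cross-section at z=2: (-2.65,-0.86) (3.85,-4.05) (5.07,-2.94) (3.85,5.21) (-2.81,3.28)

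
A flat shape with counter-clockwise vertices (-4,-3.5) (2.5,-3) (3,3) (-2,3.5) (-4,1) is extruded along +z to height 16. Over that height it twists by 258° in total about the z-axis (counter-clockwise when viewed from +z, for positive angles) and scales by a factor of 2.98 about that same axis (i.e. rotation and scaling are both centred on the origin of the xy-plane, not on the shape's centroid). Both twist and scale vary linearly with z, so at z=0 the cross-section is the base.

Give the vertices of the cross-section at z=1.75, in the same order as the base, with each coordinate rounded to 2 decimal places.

t = z/height = 1.75/16 = 0.109375
s = 1 + (scale-1)·z/height = 1 + (2.98-1)·1.75/16 = 1.216563
θ = twist·z/height = 258°·1.75/16 = 28.2188° = 0.492510 rad
cos θ = 0.881149, sin θ = 0.472839 (intermediates below are computed at full precision and shown rounded to 5 d.p.)
v1: (-4,-3.5) → rotate → (-1.86966,-4.97538) → ×s → (-2.27456,-6.05286) → (-2.27,-6.05)
v2: (2.5,-3) → rotate → (3.62139,-1.46135) → ×s → (4.40565,-1.77782) → (4.41,-1.78)
v3: (3,3) → rotate → (1.22493,4.06196) → ×s → (1.49020,4.94163) → (1.49,4.94)
v4: (-2,3.5) → rotate → (-3.41723,2.13834) → ×s → (-4.15728,2.60143) → (-4.16,2.60)
v5: (-4,1) → rotate → (-3.99743,-1.01021) → ×s → (-4.86313,-1.22898) → (-4.86,-1.23)

Cross-section at z=1.75: (-2.27,-6.05) (4.41,-1.78) (1.49,4.94) (-4.16,2.60) (-4.86,-1.23)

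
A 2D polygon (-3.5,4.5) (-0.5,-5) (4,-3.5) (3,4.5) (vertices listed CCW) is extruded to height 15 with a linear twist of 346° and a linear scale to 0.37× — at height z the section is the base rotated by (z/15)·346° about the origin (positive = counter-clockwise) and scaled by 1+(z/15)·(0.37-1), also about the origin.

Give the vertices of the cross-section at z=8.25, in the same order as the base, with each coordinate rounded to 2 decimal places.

Cross-section at z=8.25: (2.78,-2.48) (-0.26,3.27) (-2.98,1.78) (-1.40,-3.24)

t = z/height = 8.25/15 = 0.55
s = 1 + (scale-1)·z/height = 1 + (0.37-1)·8.25/15 = 0.653500
θ = twist·z/height = 346°·8.25/15 = 190.3000° = 3.321362 rad
cos θ = -0.983885, sin θ = -0.178802 (intermediates below are computed at full precision and shown rounded to 5 d.p.)
v1: (-3.5,4.5) → rotate → (4.24821,-3.80167) → ×s → (2.77620,-2.48439) → (2.78,-2.48)
v2: (-0.5,-5) → rotate → (-0.40207,5.00883) → ×s → (-0.26275,3.27327) → (-0.26,3.27)
v3: (4,-3.5) → rotate → (-4.56135,2.72839) → ×s → (-2.98084,1.78300) → (-2.98,1.78)
v4: (3,4.5) → rotate → (-2.14705,-4.96389) → ×s → (-1.40309,-3.24390) → (-1.40,-3.24)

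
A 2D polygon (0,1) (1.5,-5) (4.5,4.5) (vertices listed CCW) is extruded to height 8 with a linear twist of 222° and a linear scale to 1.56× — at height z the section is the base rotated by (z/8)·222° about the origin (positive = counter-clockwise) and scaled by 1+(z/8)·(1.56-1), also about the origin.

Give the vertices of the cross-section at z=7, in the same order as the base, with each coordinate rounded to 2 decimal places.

t = z/height = 7/8 = 0.875
s = 1 + (scale-1)·z/height = 1 + (1.56-1)·7/8 = 1.490000
θ = twist·z/height = 222°·7/8 = 194.2500° = 3.390302 rad
cos θ = -0.969231, sin θ = -0.246153 (intermediates below are computed at full precision and shown rounded to 5 d.p.)
v1: (0,1) → rotate → (0.24615,-0.96923) → ×s → (0.36677,-1.44415) → (0.37,-1.44)
v2: (1.5,-5) → rotate → (-2.68461,4.47692) → ×s → (-4.00007,6.67062) → (-4.00,6.67)
v3: (4.5,4.5) → rotate → (-3.25385,-5.46923) → ×s → (-4.84824,-8.14915) → (-4.85,-8.15)

Cross-section at z=7: (0.37,-1.44) (-4.00,6.67) (-4.85,-8.15)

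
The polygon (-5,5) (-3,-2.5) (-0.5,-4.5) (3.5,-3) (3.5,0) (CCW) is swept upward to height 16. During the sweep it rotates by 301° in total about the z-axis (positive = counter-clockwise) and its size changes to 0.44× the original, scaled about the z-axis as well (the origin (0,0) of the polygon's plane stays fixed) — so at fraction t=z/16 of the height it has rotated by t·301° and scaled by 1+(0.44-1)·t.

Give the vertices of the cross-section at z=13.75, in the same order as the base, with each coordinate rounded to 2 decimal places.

Cross-section at z=13.75: (3.05,2.03) (-0.97,1.78) (-2.24,0.71) (-1.88,-1.47) (-0.36,-1.78)

t = z/height = 13.75/16 = 0.859375
s = 1 + (scale-1)·z/height = 1 + (0.44-1)·13.75/16 = 0.518750
θ = twist·z/height = 301°·13.75/16 = 258.6719° = 4.514676 rad
cos θ = -0.196427, sin θ = -0.980518 (intermediates below are computed at full precision and shown rounded to 5 d.p.)
v1: (-5,5) → rotate → (5.88473,3.92045) → ×s → (3.05270,2.03374) → (3.05,2.03)
v2: (-3,-2.5) → rotate → (-1.86201,3.43262) → ×s → (-0.96592,1.78067) → (-0.97,1.78)
v3: (-0.5,-4.5) → rotate → (-4.31412,1.37418) → ×s → (-2.23795,0.71286) → (-2.24,0.71)
v4: (3.5,-3) → rotate → (-3.62905,-2.84253) → ×s → (-1.88257,-1.47456) → (-1.88,-1.47)
v5: (3.5,0) → rotate → (-0.68750,-3.43181) → ×s → (-0.35664,-1.78025) → (-0.36,-1.78)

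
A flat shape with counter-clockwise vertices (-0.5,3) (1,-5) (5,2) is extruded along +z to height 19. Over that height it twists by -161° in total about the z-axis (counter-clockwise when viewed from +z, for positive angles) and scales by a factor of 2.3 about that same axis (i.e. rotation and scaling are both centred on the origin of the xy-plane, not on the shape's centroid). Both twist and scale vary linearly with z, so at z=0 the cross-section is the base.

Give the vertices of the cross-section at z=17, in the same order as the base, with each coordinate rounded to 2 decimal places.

Cross-section at z=17: (4.69,-4.62) (-8.10,7.49) (-6.22,-9.85)

t = z/height = 17/19 = 0.894737
s = 1 + (scale-1)·z/height = 1 + (2.3-1)·17/19 = 2.163158
θ = twist·z/height = -161°·17/19 = -144.0526° = -2.514193 rad
cos θ = -0.809557, sin θ = -0.587042 (intermediates below are computed at full precision and shown rounded to 5 d.p.)
v1: (-0.5,3) → rotate → (2.16590,-2.13515) → ×s → (4.68519,-4.61866) → (4.69,-4.62)
v2: (1,-5) → rotate → (-3.74477,3.46074) → ×s → (-8.10052,7.48613) → (-8.10,7.49)
v3: (5,2) → rotate → (-2.87370,-4.55432) → ×s → (-6.21627,-9.85172) → (-6.22,-9.85)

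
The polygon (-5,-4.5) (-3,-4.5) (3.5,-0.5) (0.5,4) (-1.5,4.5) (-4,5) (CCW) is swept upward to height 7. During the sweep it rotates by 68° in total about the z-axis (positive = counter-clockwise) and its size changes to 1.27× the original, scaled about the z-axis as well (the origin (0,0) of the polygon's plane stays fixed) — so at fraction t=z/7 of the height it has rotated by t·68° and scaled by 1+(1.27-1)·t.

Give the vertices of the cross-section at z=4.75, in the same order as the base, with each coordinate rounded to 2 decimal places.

t = z/height = 4.75/7 = 0.678571
s = 1 + (scale-1)·z/height = 1 + (1.27-1)·4.75/7 = 1.183214
θ = twist·z/height = 68°·4.75/7 = 46.1429° = 0.805345 rad
cos θ = 0.692863, sin θ = 0.721070 (intermediates below are computed at full precision and shown rounded to 5 d.p.)
v1: (-5,-4.5) → rotate → (-0.21950,-6.72323) → ×s → (-0.25972,-7.95502) → (-0.26,-7.96)
v2: (-3,-4.5) → rotate → (1.16623,-5.28109) → ×s → (1.37989,-6.24866) → (1.38,-6.25)
v3: (3.5,-0.5) → rotate → (2.78555,2.17731) → ×s → (3.29591,2.57623) → (3.30,2.58)
v4: (0.5,4) → rotate → (-2.53785,3.13199) → ×s → (-3.00282,3.70581) → (-3.00,3.71)
v5: (-1.5,4.5) → rotate → (-4.28411,2.03628) → ×s → (-5.06902,2.40935) → (-5.07,2.41)
v6: (-4,5) → rotate → (-6.37680,0.58004) → ×s → (-7.54512,0.68631) → (-7.55,0.69)

Cross-section at z=4.75: (-0.26,-7.96) (1.38,-6.25) (3.30,2.58) (-3.00,3.71) (-5.07,2.41) (-7.55,0.69)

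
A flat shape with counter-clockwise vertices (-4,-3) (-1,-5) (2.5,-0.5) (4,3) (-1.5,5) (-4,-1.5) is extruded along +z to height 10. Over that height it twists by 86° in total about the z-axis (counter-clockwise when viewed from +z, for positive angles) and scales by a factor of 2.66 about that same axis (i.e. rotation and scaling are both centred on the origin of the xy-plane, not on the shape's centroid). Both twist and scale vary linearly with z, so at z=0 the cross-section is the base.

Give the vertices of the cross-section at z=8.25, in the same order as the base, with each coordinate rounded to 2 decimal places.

Cross-section at z=8.25: (3.63,-11.28) (10.43,-6.11) (3.05,5.21) (-3.63,11.28) (-12.36,0.51) (0.27,-10.12)

t = z/height = 8.25/10 = 0.825
s = 1 + (scale-1)·z/height = 1 + (2.66-1)·8.25/10 = 2.369500
θ = twist·z/height = 86°·8.25/10 = 70.9500° = 1.238311 rad
cos θ = 0.326393, sin θ = 0.945234 (intermediates below are computed at full precision and shown rounded to 5 d.p.)
v1: (-4,-3) → rotate → (1.53013,-4.76012) → ×s → (3.62564,-11.27909) → (3.63,-11.28)
v2: (-1,-5) → rotate → (4.39978,-2.57720) → ×s → (10.42527,-6.10668) → (10.43,-6.11)
v3: (2.5,-0.5) → rotate → (1.28860,2.19989) → ×s → (3.05334,5.21264) → (3.05,5.21)
v4: (4,3) → rotate → (-1.53013,4.76012) → ×s → (-3.62564,11.27909) → (-3.63,11.28)
v5: (-1.5,5) → rotate → (-5.21576,0.21411) → ×s → (-12.35874,0.50734) → (-12.36,0.51)
v6: (-4,-1.5) → rotate → (0.11228,-4.27053) → ×s → (0.26604,-10.11901) → (0.27,-10.12)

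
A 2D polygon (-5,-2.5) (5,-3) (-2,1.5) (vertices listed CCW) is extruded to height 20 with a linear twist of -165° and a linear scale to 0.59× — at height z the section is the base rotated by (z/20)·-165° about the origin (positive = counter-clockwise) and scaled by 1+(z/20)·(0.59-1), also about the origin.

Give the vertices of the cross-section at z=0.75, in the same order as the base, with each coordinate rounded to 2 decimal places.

Cross-section at z=0.75: (-5.16,-1.92) (4.58,-3.47) (-1.80,1.68)

t = z/height = 0.75/20 = 0.0375
s = 1 + (scale-1)·z/height = 1 + (0.59-1)·0.75/20 = 0.984625
θ = twist·z/height = -165°·0.75/20 = -6.1875° = -0.107992 rad
cos θ = 0.994175, sin θ = -0.107782 (intermediates below are computed at full precision and shown rounded to 5 d.p.)
v1: (-5,-2.5) → rotate → (-5.24033,-1.94652) → ×s → (-5.15976,-1.91660) → (-5.16,-1.92)
v2: (5,-3) → rotate → (4.64753,-3.52144) → ×s → (4.57607,-3.46729) → (4.58,-3.47)
v3: (-2,1.5) → rotate → (-1.82668,1.70683) → ×s → (-1.79859,1.68058) → (-1.80,1.68)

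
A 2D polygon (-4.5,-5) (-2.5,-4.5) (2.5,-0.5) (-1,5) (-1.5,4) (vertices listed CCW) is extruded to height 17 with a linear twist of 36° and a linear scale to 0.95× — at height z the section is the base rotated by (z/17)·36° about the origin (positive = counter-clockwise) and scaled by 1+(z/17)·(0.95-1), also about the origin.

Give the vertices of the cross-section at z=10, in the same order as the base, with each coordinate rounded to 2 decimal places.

t = z/height = 10/17 = 0.588235
s = 1 + (scale-1)·z/height = 1 + (0.95-1)·10/17 = 0.970588
θ = twist·z/height = 36°·10/17 = 21.1765° = 0.369599 rad
cos θ = 0.932472, sin θ = 0.361242 (intermediates below are computed at full precision and shown rounded to 5 d.p.)
v1: (-4.5,-5) → rotate → (-2.38992,-6.28795) → ×s → (-2.31963,-6.10301) → (-2.32,-6.10)
v2: (-2.5,-4.5) → rotate → (-0.70559,-5.09923) → ×s → (-0.68484,-4.94925) → (-0.68,-4.95)
v3: (2.5,-0.5) → rotate → (2.51180,0.43687) → ×s → (2.43792,0.42402) → (2.44,0.42)
v4: (-1,5) → rotate → (-2.73868,4.30112) → ×s → (-2.65813,4.17462) → (-2.66,4.17)
v5: (-1.5,4) → rotate → (-2.84368,3.18803) → ×s → (-2.76004,3.09426) → (-2.76,3.09)

Cross-section at z=10: (-2.32,-6.10) (-0.68,-4.95) (2.44,0.42) (-2.66,4.17) (-2.76,3.09)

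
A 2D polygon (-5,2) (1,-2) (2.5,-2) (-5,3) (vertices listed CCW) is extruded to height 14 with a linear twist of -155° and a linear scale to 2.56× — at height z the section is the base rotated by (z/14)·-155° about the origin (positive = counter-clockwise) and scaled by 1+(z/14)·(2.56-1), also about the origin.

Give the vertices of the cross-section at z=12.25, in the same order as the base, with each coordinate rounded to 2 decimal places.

Cross-section at z=12.25: (11.76,4.89) (-5.00,1.73) (-7.53,-0.75) (13.41,3.20)

t = z/height = 12.25/14 = 0.875
s = 1 + (scale-1)·z/height = 1 + (2.56-1)·12.25/14 = 2.365000
θ = twist·z/height = -155°·12.25/14 = -135.6250° = -2.367103 rad
cos θ = -0.714778, sin θ = -0.699352 (intermediates below are computed at full precision and shown rounded to 5 d.p.)
v1: (-5,2) → rotate → (4.97259,2.06720) → ×s → (11.76018,4.88893) → (11.76,4.89)
v2: (1,-2) → rotate → (-2.11348,0.73020) → ×s → (-4.99838,1.72693) → (-5.00,1.73)
v3: (2.5,-2) → rotate → (-3.18565,-0.31882) → ×s → (-7.53406,-0.75402) → (-7.53,-0.75)
v4: (-5,3) → rotate → (5.67194,1.35242) → ×s → (13.41415,3.19848) → (13.41,3.20)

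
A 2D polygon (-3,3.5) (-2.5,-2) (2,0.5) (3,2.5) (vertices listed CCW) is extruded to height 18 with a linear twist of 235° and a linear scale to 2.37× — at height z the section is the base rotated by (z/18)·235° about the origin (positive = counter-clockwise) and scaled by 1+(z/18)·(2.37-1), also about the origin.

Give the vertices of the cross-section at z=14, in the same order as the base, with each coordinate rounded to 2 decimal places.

t = z/height = 14/18 = 0.777778
s = 1 + (scale-1)·z/height = 1 + (2.37-1)·14/18 = 2.065556
θ = twist·z/height = 235°·14/18 = 182.7778° = 3.190074 rad
cos θ = -0.998825, sin θ = -0.048462 (intermediates below are computed at full precision and shown rounded to 5 d.p.)
v1: (-3,3.5) → rotate → (3.16609,-3.35050) → ×s → (6.53974,-6.92064) → (6.54,-6.92)
v2: (-2.5,-2) → rotate → (2.40014,2.11881) → ×s → (4.95762,4.37651) → (4.96,4.38)
v3: (2,0.5) → rotate → (-1.97342,-0.59634) → ×s → (-4.07621,-1.23177) → (-4.08,-1.23)
v4: (3,2.5) → rotate → (-2.87532,-2.64245) → ×s → (-5.93913,-5.45813) → (-5.94,-5.46)

Cross-section at z=14: (6.54,-6.92) (4.96,4.38) (-4.08,-1.23) (-5.94,-5.46)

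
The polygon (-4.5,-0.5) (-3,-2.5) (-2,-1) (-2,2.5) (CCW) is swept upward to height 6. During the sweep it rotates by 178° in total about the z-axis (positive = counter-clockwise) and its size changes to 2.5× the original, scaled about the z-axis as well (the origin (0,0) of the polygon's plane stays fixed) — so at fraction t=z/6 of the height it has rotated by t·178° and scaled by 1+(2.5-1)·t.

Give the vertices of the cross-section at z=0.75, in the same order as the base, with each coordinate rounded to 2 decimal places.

Cross-section at z=0.75: (-4.72,-2.57) (-2.17,-4.10) (-1.75,-2.00) (-3.32,1.85)

t = z/height = 0.75/6 = 0.125
s = 1 + (scale-1)·z/height = 1 + (2.5-1)·0.75/6 = 1.187500
θ = twist·z/height = 178°·0.75/6 = 22.2500° = 0.388336 rad
cos θ = 0.925541, sin θ = 0.378649 (intermediates below are computed at full precision and shown rounded to 5 d.p.)
v1: (-4.5,-0.5) → rotate → (-3.97561,-2.16669) → ×s → (-4.72103,-2.57294) → (-4.72,-2.57)
v2: (-3,-2.5) → rotate → (-1.83000,-3.44980) → ×s → (-2.17312,-4.09663) → (-2.17,-4.10)
v3: (-2,-1) → rotate → (-1.47243,-1.68284) → ×s → (-1.74851,-1.99837) → (-1.75,-2.00)
v4: (-2,2.5) → rotate → (-2.79770,1.55655) → ×s → (-3.32227,1.84841) → (-3.32,1.85)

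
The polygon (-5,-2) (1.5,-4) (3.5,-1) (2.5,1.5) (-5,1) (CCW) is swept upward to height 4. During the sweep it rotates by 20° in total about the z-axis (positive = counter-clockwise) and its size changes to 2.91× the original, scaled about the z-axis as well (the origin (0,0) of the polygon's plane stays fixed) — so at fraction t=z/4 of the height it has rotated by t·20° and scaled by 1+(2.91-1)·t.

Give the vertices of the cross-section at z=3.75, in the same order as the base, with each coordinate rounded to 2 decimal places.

t = z/height = 3.75/4 = 0.9375
s = 1 + (scale-1)·z/height = 1 + (2.91-1)·3.75/4 = 2.790625
θ = twist·z/height = 20°·3.75/4 = 18.7500° = 0.327249 rad
cos θ = 0.946930, sin θ = 0.321439 (intermediates below are computed at full precision and shown rounded to 5 d.p.)
v1: (-5,-2) → rotate → (-4.09177,-3.50106) → ×s → (-11.41860,-9.77014) → (-11.42,-9.77)
v2: (1.5,-4) → rotate → (2.70615,-3.30556) → ×s → (7.55186,-9.22458) → (7.55,-9.22)
v3: (3.5,-1) → rotate → (3.63569,0.17811) → ×s → (10.14586,0.49703) → (10.15,0.50)
v4: (2.5,1.5) → rotate → (1.88517,2.22399) → ×s → (5.26079,6.20633) → (5.26,6.21)
v5: (-5,1) → rotate → (-5.05609,-0.66027) → ×s → (-14.10965,-1.84256) → (-14.11,-1.84)

Cross-section at z=3.75: (-11.42,-9.77) (7.55,-9.22) (10.15,0.50) (5.26,6.21) (-14.11,-1.84)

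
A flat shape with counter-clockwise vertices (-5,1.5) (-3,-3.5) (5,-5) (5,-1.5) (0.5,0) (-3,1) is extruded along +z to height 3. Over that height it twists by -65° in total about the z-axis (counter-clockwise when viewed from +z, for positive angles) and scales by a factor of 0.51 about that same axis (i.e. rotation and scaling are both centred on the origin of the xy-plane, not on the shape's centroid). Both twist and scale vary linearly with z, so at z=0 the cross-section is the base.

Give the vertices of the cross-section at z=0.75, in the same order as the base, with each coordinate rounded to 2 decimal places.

Cross-section at z=0.75: (-3.84,2.49) (-3.39,-2.21) (2.98,-5.44) (3.84,-2.49) (0.42,-0.12) (-2.28,1.58)

t = z/height = 0.75/3 = 0.25
s = 1 + (scale-1)·z/height = 1 + (0.51-1)·0.75/3 = 0.877500
θ = twist·z/height = -65°·0.75/3 = -16.2500° = -0.283616 rad
cos θ = 0.960050, sin θ = -0.279829 (intermediates below are computed at full precision and shown rounded to 5 d.p.)
v1: (-5,1.5) → rotate → (-4.38051,2.83922) → ×s → (-3.84389,2.49142) → (-3.84,2.49)
v2: (-3,-3.5) → rotate → (-3.85955,-2.52069) → ×s → (-3.38676,-2.21190) → (-3.39,-2.21)
v3: (5,-5) → rotate → (3.40110,-6.19939) → ×s → (2.98447,-5.43997) → (2.98,-5.44)
v4: (5,-1.5) → rotate → (4.38051,-2.83922) → ×s → (3.84389,-2.49142) → (3.84,-2.49)
v5: (0.5,0) → rotate → (0.48002,-0.13991) → ×s → (0.42122,-0.12277) → (0.42,-0.12)
v6: (-3,1) → rotate → (-2.60032,1.79954) → ×s → (-2.28178,1.57909) → (-2.28,1.58)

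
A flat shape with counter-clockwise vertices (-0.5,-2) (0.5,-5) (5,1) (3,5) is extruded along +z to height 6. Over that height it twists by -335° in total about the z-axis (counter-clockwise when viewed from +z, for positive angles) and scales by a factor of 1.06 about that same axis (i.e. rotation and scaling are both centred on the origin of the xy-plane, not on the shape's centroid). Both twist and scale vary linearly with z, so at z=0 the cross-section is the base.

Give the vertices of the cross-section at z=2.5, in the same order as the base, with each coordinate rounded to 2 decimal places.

t = z/height = 2.5/6 = 0.416667
s = 1 + (scale-1)·z/height = 1 + (1.06-1)·2.5/6 = 1.025000
θ = twist·z/height = -335°·2.5/6 = -139.5833° = -2.436189 rad
cos θ = -0.761350, sin θ = -0.648341 (intermediates below are computed at full precision and shown rounded to 5 d.p.)
v1: (-0.5,-2) → rotate → (-0.91601,1.84687) → ×s → (-0.93891,1.89304) → (-0.94,1.89)
v2: (0.5,-5) → rotate → (-3.62238,3.48258) → ×s → (-3.71294,3.56964) → (-3.71,3.57)
v3: (5,1) → rotate → (-3.15841,-4.00306) → ×s → (-3.23737,-4.10313) → (-3.24,-4.10)
v4: (3,5) → rotate → (0.95766,-5.75177) → ×s → (0.98160,-5.89557) → (0.98,-5.90)

Cross-section at z=2.5: (-0.94,1.89) (-3.71,3.57) (-3.24,-4.10) (0.98,-5.90)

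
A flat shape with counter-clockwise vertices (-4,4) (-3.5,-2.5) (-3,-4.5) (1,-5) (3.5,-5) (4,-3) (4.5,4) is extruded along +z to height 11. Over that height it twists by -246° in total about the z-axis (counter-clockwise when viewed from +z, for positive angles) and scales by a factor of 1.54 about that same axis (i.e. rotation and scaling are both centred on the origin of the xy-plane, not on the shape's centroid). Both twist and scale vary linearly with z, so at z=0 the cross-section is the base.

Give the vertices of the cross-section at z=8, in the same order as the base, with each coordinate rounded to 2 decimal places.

Cross-section at z=8: (5.68,-5.46) (4.81,3.57) (4.06,6.35) (-1.53,6.94) (-5.01,6.87) (-5.65,4.07) (-6.16,-5.69)

t = z/height = 8/11 = 0.727273
s = 1 + (scale-1)·z/height = 1 + (1.54-1)·8/11 = 1.392727
θ = twist·z/height = -246°·8/11 = -178.9091° = -3.122553 rad
cos θ = -0.999819, sin θ = -0.019039 (intermediates below are computed at full precision and shown rounded to 5 d.p.)
v1: (-4,4) → rotate → (4.07543,-3.92312) → ×s → (5.67596,-5.46384) → (5.68,-5.46)
v2: (-3.5,-2.5) → rotate → (3.45177,2.56618) → ×s → (4.80737,3.57399) → (4.81,3.57)
v3: (-3,-4.5) → rotate → (2.91378,4.55630) → ×s → (4.05810,6.34568) → (4.06,6.35)
v4: (1,-5) → rotate → (-1.09501,4.98005) → ×s → (-1.52505,6.93586) → (-1.53,6.94)
v5: (3.5,-5) → rotate → (-3.59456,4.93246) → ×s → (-5.00624,6.86957) → (-5.01,6.87)
v6: (4,-3) → rotate → (-4.05639,2.92330) → ×s → (-5.64945,4.07136) → (-5.65,4.07)
v7: (4.5,4) → rotate → (-4.42303,-4.08495) → ×s → (-6.16007,-5.68922) → (-6.16,-5.69)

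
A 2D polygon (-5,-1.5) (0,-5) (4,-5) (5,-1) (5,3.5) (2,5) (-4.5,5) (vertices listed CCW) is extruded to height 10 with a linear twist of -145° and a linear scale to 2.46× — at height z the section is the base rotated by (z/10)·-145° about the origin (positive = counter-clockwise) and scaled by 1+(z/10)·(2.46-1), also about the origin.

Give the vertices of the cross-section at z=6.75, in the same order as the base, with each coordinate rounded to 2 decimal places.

t = z/height = 6.75/10 = 0.675
s = 1 + (scale-1)·z/height = 1 + (2.46-1)·6.75/10 = 1.985500
θ = twist·z/height = -145°·6.75/10 = -97.8750° = -1.708241 rad
cos θ = -0.137012, sin θ = -0.990569 (intermediates below are computed at full precision and shown rounded to 5 d.p.)
v1: (-5,-1.5) → rotate → (-0.80079,5.15837) → ×s → (-1.58997,10.24193) → (-1.59,10.24)
v2: (0,-5) → rotate → (-4.95285,0.68506) → ×s → (-9.83388,1.36019) → (-9.83,1.36)
v3: (4,-5) → rotate → (-5.50090,-3.27722) → ×s → (-10.92203,-6.50691) → (-10.92,-6.51)
v4: (5,-1) → rotate → (-1.67563,-4.81583) → ×s → (-3.32697,-9.56184) → (-3.33,-9.56)
v5: (5,3.5) → rotate → (2.78193,-5.43239) → ×s → (5.52352,-10.78601) → (5.52,-10.79)
v6: (2,5) → rotate → (4.67882,-2.66620) → ×s → (9.28980,-5.29374) → (9.29,-5.29)
v7: (-4.5,5) → rotate → (5.56940,3.77250) → ×s → (11.05805,7.49030) → (11.06,7.49)

Cross-section at z=6.75: (-1.59,10.24) (-9.83,1.36) (-10.92,-6.51) (-3.33,-9.56) (5.52,-10.79) (9.29,-5.29) (11.06,7.49)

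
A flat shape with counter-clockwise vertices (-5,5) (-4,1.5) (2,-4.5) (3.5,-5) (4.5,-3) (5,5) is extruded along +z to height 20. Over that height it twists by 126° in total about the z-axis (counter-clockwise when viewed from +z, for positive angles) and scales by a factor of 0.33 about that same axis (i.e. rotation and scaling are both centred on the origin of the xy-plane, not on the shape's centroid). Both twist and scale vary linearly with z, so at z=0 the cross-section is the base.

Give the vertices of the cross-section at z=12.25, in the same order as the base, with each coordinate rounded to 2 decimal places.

Cross-section at z=12.25: (-3.53,-2.22) (-1.39,-2.10) (2.85,0.56) (3.33,1.36) (2.31,2.19) (-2.22,3.53)

t = z/height = 12.25/20 = 0.6125
s = 1 + (scale-1)·z/height = 1 + (0.33-1)·12.25/20 = 0.589625
θ = twist·z/height = 126°·12.25/20 = 77.1750° = 1.346958 rad
cos θ = 0.221974, sin θ = 0.975053 (intermediates below are computed at full precision and shown rounded to 5 d.p.)
v1: (-5,5) → rotate → (-5.98513,-3.76539) → ×s → (-3.52898,-2.22017) → (-3.53,-2.22)
v2: (-4,1.5) → rotate → (-2.35047,-3.56725) → ×s → (-1.38590,-2.10334) → (-1.39,-2.10)
v3: (2,-4.5) → rotate → (4.83168,0.95122) → ×s → (2.84888,0.56086) → (2.85,0.56)
v4: (3.5,-5) → rotate → (5.65217,2.30281) → ×s → (3.33266,1.35780) → (3.33,1.36)
v5: (4.5,-3) → rotate → (3.92404,3.72181) → ×s → (2.31371,2.19448) → (2.31,2.19)
v6: (5,5) → rotate → (-3.76539,5.98513) → ×s → (-2.22017,3.52898) → (-2.22,3.53)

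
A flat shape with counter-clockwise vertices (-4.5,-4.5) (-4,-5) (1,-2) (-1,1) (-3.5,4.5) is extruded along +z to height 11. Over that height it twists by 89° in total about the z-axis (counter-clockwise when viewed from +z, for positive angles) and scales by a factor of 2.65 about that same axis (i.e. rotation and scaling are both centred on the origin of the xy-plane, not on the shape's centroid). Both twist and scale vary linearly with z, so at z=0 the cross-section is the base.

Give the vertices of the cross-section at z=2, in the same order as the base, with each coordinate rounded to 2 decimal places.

Cross-section at z=2: (-3.99,-7.25) (-3.18,-7.69) (1.97,-2.13) (-1.61,0.89) (-6.00,4.35)

t = z/height = 2/11 = 0.181818
s = 1 + (scale-1)·z/height = 1 + (2.65-1)·2/11 = 1.300000
θ = twist·z/height = 89°·2/11 = 16.1818° = 0.282426 rad
cos θ = 0.960382, sin θ = 0.278686 (intermediates below are computed at full precision and shown rounded to 5 d.p.)
v1: (-4.5,-4.5) → rotate → (-3.06763,-5.57581) → ×s → (-3.98792,-7.24855) → (-3.99,-7.25)
v2: (-4,-5) → rotate → (-2.44810,-5.91666) → ×s → (-3.18253,-7.69165) → (-3.18,-7.69)
v3: (1,-2) → rotate → (1.51775,-1.64208) → ×s → (1.97308,-2.13470) → (1.97,-2.13)
v4: (-1,1) → rotate → (-1.23907,0.68170) → ×s → (-1.61079,0.88620) → (-1.61,0.89)
v5: (-3.5,4.5) → rotate → (-4.61543,3.34632) → ×s → (-6.00005,4.35021) → (-6.00,4.35)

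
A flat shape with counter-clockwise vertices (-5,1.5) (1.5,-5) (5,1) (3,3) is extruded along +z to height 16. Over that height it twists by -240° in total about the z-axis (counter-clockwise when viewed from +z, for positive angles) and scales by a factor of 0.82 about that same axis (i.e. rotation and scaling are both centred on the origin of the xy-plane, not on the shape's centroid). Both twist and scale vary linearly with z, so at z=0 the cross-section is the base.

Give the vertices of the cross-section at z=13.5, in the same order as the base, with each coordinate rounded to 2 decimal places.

t = z/height = 13.5/16 = 0.84375
s = 1 + (scale-1)·z/height = 1 + (0.82-1)·13.5/16 = 0.848125
θ = twist·z/height = -240°·13.5/16 = -202.5000° = -3.534292 rad
cos θ = -0.923880, sin θ = 0.382683 (intermediates below are computed at full precision and shown rounded to 5 d.p.)
v1: (-5,1.5) → rotate → (4.04537,-3.29924) → ×s → (3.43098,-2.79816) → (3.43,-2.80)
v2: (1.5,-5) → rotate → (0.52760,5.19342) → ×s → (0.44747,4.40467) → (0.45,4.40)
v3: (5,1) → rotate → (-5.00208,0.98954) → ×s → (-4.24239,0.83925) → (-4.24,0.84)
v4: (3,3) → rotate → (-3.91969,-1.62359) → ×s → (-3.32439,-1.37701) → (-3.32,-1.38)

Cross-section at z=13.5: (3.43,-2.80) (0.45,4.40) (-4.24,0.84) (-3.32,-1.38)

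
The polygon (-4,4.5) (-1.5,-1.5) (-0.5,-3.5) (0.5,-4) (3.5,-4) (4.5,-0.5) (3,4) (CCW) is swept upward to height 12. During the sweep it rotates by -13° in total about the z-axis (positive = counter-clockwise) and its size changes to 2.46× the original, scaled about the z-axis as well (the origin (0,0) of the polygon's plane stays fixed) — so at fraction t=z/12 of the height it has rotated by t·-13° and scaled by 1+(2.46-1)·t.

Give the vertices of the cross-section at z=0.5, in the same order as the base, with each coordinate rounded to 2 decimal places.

Cross-section at z=0.5: (-4.20,4.81) (-1.61,-1.58) (-0.57,-3.71) (0.49,-4.25) (3.67,-4.28) (4.77,-0.58) (3.22,4.21)

t = z/height = 0.5/12 = 0.0416667
s = 1 + (scale-1)·z/height = 1 + (2.46-1)·0.5/12 = 1.060833
θ = twist·z/height = -13°·0.5/12 = -0.5417° = -0.009454 rad
cos θ = 0.999955, sin θ = -0.009454 (intermediates below are computed at full precision and shown rounded to 5 d.p.)
v1: (-4,4.5) → rotate → (-3.95728,4.53761) → ×s → (-4.19801,4.81365) → (-4.20,4.81)
v2: (-1.5,-1.5) → rotate → (-1.51411,-1.48575) → ×s → (-1.60622,-1.57614) → (-1.61,-1.58)
v3: (-0.5,-3.5) → rotate → (-0.53307,-3.49512) → ×s → (-0.56549,-3.70774) → (-0.57,-3.71)
v4: (0.5,-4) → rotate → (0.46216,-4.00455) → ×s → (0.49028,-4.24816) → (0.49,-4.25)
v5: (3.5,-4) → rotate → (3.46203,-4.03291) → ×s → (3.67264,-4.27824) → (3.67,-4.28)
v6: (4.5,-0.5) → rotate → (4.49507,-0.54252) → ×s → (4.76852,-0.57552) → (4.77,-0.58)
v7: (3,4) → rotate → (3.03768,3.97146) → ×s → (3.22247,4.21306) → (3.22,4.21)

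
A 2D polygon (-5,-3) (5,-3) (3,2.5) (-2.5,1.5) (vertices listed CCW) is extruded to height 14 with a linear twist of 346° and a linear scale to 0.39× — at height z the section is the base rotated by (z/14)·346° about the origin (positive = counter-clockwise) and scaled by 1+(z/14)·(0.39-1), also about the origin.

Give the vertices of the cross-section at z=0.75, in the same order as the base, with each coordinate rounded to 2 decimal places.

Cross-section at z=0.75: (-3.66,-4.29) (5.51,-1.21) (1.98,3.22) (-2.75,0.61)

t = z/height = 0.75/14 = 0.0535714
s = 1 + (scale-1)·z/height = 1 + (0.39-1)·0.75/14 = 0.967321
θ = twist·z/height = 346°·0.75/14 = 18.5357° = 0.323509 rad
cos θ = 0.948126, sin θ = 0.317896 (intermediates below are computed at full precision and shown rounded to 5 d.p.)
v1: (-5,-3) → rotate → (-3.78694,-4.43386) → ×s → (-3.66319,-4.28896) → (-3.66,-4.29)
v2: (5,-3) → rotate → (5.69432,-1.25490) → ×s → (5.50823,-1.21389) → (5.51,-1.21)
v3: (3,2.5) → rotate → (2.04964,3.32400) → ×s → (1.98266,3.21538) → (1.98,3.22)
v4: (-2.5,1.5) → rotate → (-2.84716,0.62745) → ×s → (-2.75412,0.60695) → (-2.75,0.61)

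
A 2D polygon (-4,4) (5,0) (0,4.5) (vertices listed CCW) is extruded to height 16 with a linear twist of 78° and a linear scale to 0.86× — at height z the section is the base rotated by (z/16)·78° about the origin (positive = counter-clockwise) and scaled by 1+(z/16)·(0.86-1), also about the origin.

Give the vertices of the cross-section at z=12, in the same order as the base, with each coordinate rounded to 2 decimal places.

t = z/height = 12/16 = 0.75
s = 1 + (scale-1)·z/height = 1 + (0.86-1)·12/16 = 0.895000
θ = twist·z/height = 78°·12/16 = 58.5000° = 1.021018 rad
cos θ = 0.522499, sin θ = 0.852640 (intermediates below are computed at full precision and shown rounded to 5 d.p.)
v1: (-4,4) → rotate → (-5.50055,-1.32057) → ×s → (-4.92300,-1.18191) → (-4.92,-1.18)
v2: (5,0) → rotate → (2.61249,4.26320) → ×s → (2.33818,3.81556) → (2.34,3.82)
v3: (0,4.5) → rotate → (-3.83688,2.35124) → ×s → (-3.43401,2.10436) → (-3.43,2.10)

Cross-section at z=12: (-4.92,-1.18) (2.34,3.82) (-3.43,2.10)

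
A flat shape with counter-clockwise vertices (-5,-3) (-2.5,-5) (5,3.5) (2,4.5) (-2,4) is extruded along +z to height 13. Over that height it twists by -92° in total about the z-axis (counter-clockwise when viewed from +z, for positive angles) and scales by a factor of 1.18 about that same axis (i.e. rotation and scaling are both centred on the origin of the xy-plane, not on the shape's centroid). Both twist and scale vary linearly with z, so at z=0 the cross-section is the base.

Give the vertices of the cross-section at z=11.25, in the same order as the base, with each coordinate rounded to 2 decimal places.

Cross-section at z=11.25: (-4.45,5.06) (-6.21,1.80) (5.02,-4.96) (5.53,-1.34) (4.13,3.11)

t = z/height = 11.25/13 = 0.865385
s = 1 + (scale-1)·z/height = 1 + (1.18-1)·11.25/13 = 1.155769
θ = twist·z/height = -92°·11.25/13 = -79.6154° = -1.389551 rad
cos θ = 0.180255, sin θ = -0.983620 (intermediates below are computed at full precision and shown rounded to 5 d.p.)
v1: (-5,-3) → rotate → (-3.85213,4.37733) → ×s → (-4.45218,5.05919) → (-4.45,5.06)
v2: (-2.5,-5) → rotate → (-5.36874,1.55777) → ×s → (-6.20502,1.80043) → (-6.21,1.80)
v3: (5,3.5) → rotate → (4.34394,-4.28721) → ×s → (5.02060,-4.95502) → (5.02,-4.96)
v4: (2,4.5) → rotate → (4.78680,-1.15609) → ×s → (5.53244,-1.33618) → (5.53,-1.34)
v5: (-2,4) → rotate → (3.57397,2.68826) → ×s → (4.13068,3.10701) → (4.13,3.11)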